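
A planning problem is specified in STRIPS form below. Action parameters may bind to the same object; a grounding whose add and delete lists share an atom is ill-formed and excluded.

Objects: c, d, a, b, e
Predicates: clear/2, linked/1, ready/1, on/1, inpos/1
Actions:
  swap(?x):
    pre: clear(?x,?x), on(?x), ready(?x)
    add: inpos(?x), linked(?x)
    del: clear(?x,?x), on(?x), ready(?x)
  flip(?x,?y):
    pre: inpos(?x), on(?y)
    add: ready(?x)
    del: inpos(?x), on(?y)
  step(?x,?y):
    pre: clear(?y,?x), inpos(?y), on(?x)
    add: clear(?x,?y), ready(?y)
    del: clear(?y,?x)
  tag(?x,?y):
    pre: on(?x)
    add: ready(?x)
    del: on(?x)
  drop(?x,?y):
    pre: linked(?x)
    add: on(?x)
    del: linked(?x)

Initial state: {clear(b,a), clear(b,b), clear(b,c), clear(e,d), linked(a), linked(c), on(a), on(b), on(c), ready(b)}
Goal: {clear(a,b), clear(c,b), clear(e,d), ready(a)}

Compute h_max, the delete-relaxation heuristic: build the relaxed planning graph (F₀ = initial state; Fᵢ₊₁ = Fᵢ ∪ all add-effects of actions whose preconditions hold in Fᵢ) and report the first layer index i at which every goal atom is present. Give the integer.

2

F0 = init (10 atoms)
F1 = F0 ∪ {inpos(b), linked(b), ready(a), ready(c)}  (14 atoms)
F2 = F1 ∪ {clear(a,b), clear(c,b)}  (16 atoms)
goal ⊆ F2  ⇒  h_max = 2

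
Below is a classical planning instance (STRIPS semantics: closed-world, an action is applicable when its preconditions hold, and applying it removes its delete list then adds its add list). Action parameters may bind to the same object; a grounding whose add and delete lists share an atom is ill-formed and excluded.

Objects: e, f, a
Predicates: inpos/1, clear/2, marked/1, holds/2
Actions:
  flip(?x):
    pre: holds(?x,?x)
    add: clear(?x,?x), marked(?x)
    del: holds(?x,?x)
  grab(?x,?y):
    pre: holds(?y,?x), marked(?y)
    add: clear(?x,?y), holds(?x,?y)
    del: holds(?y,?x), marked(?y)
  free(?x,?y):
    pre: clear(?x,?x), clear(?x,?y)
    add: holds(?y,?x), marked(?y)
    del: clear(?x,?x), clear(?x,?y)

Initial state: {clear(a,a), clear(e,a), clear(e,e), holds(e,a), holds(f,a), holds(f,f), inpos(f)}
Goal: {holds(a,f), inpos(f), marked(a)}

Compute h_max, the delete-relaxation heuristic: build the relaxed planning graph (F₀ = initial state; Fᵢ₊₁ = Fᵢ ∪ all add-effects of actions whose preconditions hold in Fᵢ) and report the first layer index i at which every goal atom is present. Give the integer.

F0 = init (7 atoms)
F1 = F0 ∪ {clear(f,f), holds(a,a), holds(a,e), holds(e,e), marked(a), marked(e), marked(f)}  (14 atoms)
F2 = F1 ∪ {clear(a,e), clear(a,f), holds(a,f)}  (17 atoms)
goal ⊆ F2  ⇒  h_max = 2

2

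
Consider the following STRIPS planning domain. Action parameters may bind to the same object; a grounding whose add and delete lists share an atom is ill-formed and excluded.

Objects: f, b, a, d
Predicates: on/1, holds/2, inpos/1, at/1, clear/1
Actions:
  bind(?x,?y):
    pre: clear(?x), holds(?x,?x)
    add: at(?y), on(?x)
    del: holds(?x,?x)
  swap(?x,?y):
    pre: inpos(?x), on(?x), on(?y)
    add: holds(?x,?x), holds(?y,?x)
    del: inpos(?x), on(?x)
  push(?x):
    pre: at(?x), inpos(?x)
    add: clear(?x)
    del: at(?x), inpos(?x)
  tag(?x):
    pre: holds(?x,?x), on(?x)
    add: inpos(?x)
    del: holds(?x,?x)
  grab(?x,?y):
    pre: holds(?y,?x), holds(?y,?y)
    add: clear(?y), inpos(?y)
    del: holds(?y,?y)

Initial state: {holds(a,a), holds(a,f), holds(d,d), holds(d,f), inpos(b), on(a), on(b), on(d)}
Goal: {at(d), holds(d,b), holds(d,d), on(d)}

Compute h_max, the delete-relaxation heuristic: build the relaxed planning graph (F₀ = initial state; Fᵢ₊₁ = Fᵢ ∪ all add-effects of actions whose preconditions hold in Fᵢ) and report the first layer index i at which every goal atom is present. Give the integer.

2

F0 = init (8 atoms)
F1 = F0 ∪ {clear(a), clear(d), holds(a,b), holds(b,b), holds(d,b), inpos(a), inpos(d)}  (15 atoms)
F2 = F1 ∪ {at(a), at(b), at(d), at(f), clear(b), holds(a,d), holds(b,a), holds(b,d), holds(d,a)}  (24 atoms)
goal ⊆ F2  ⇒  h_max = 2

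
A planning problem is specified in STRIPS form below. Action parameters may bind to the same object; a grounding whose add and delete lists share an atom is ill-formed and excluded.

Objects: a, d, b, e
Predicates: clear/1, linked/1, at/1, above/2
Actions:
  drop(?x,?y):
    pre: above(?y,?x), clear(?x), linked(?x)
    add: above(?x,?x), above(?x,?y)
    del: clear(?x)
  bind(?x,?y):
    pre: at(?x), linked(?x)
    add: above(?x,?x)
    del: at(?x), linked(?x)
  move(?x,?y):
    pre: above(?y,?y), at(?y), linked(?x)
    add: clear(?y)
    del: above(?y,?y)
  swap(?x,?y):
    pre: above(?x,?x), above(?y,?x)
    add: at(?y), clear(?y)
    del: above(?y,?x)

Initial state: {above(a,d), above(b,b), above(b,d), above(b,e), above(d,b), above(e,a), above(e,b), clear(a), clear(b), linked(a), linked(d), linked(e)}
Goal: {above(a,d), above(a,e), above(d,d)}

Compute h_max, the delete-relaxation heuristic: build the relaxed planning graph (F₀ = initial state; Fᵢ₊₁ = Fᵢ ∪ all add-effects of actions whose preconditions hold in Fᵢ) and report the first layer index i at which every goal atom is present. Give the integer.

2

F0 = init (12 atoms)
F1 = F0 ∪ {above(a,a), above(a,e), at(b), at(d), at(e), clear(d), clear(e)}  (19 atoms)
F2 = F1 ∪ {above(d,a), above(d,d), above(e,e), at(a)}  (23 atoms)
goal ⊆ F2  ⇒  h_max = 2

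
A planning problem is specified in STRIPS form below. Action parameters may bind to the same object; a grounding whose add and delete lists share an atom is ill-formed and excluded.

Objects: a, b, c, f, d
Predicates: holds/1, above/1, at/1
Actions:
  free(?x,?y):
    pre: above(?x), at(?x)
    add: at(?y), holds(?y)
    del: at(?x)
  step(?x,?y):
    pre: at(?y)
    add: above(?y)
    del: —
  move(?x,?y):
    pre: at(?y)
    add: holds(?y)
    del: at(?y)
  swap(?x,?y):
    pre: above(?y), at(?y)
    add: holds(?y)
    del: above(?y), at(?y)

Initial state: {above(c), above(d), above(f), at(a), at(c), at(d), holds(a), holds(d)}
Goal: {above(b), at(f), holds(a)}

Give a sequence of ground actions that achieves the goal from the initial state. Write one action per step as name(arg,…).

free(c,b); free(d,f); step(a,b)

1. free(c,b)  →  {above(c), above(d), above(f), at(a), at(b), at(d), holds(a), holds(b), holds(d)}
2. free(d,f)  →  {above(c), above(d), above(f), at(a), at(b), at(f), holds(a), holds(b), holds(d), holds(f)}
3. step(a,b)  →  {above(b), above(c), above(d), above(f), at(a), at(b), at(f), holds(a), holds(b), holds(d), holds(f)}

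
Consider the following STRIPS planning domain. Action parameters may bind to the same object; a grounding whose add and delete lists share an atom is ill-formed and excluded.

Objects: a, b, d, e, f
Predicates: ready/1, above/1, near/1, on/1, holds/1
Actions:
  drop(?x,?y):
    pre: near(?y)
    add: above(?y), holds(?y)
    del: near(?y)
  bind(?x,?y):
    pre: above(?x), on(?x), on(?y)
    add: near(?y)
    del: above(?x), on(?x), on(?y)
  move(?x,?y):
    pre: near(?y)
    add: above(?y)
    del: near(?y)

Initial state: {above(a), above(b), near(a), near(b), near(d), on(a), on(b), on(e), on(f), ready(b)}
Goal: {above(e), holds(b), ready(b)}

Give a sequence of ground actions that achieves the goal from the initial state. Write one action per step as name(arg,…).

drop(a,b); bind(a,e); drop(a,e)

1. drop(a,b)  →  {above(a), above(b), holds(b), near(a), near(d), on(a), on(b), on(e), on(f), ready(b)}
2. bind(a,e)  →  {above(b), holds(b), near(a), near(d), near(e), on(b), on(f), ready(b)}
3. drop(a,e)  →  {above(b), above(e), holds(b), holds(e), near(a), near(d), on(b), on(f), ready(b)}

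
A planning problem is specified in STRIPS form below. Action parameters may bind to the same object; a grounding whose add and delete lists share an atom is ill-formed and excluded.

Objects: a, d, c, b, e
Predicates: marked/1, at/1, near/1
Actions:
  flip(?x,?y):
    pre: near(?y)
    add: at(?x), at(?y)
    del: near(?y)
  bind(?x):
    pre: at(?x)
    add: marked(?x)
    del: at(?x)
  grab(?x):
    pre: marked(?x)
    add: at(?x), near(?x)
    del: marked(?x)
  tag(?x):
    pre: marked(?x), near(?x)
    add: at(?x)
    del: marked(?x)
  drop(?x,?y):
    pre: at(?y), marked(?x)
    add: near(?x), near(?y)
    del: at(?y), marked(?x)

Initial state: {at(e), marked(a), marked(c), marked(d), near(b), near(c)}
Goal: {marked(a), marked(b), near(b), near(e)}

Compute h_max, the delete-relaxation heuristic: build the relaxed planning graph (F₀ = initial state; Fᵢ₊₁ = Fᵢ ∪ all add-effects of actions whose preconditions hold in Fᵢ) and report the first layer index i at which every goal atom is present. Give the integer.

F0 = init (6 atoms)
F1 = F0 ∪ {at(a), at(b), at(c), at(d), marked(e), near(a), near(d), near(e)}  (14 atoms)
F2 = F1 ∪ {marked(b)}  (15 atoms)
goal ⊆ F2  ⇒  h_max = 2

2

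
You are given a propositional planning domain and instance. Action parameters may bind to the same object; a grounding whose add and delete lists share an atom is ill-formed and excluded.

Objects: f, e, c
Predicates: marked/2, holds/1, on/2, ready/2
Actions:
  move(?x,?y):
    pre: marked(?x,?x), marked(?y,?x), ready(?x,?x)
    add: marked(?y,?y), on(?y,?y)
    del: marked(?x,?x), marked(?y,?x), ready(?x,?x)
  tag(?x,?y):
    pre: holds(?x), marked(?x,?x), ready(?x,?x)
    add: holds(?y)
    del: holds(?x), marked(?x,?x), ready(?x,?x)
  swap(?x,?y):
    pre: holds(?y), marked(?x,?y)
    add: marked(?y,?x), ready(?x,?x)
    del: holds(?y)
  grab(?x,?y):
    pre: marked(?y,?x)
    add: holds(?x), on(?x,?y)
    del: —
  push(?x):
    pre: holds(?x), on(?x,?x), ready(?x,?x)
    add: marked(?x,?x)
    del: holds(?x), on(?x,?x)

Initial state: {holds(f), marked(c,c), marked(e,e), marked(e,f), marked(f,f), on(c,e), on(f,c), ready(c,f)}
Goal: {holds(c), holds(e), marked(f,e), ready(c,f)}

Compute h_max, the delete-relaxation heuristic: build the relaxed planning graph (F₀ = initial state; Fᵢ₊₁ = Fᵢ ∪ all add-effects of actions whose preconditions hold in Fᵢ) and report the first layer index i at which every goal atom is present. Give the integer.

F0 = init (8 atoms)
F1 = F0 ∪ {holds(c), holds(e), marked(f,e), on(c,c), on(e,e), on(f,e), on(f,f), ready(e,e), ready(f,f)}  (17 atoms)
goal ⊆ F1  ⇒  h_max = 1

1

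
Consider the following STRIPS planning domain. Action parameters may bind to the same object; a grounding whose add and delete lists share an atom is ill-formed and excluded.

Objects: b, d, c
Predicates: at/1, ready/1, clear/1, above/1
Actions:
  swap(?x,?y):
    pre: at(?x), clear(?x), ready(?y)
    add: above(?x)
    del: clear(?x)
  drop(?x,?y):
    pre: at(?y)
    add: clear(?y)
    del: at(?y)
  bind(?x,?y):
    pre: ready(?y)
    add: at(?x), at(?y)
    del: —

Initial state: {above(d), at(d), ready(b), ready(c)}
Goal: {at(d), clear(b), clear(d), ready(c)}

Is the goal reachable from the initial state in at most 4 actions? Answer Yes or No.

Yes

1. drop(b,d)  →  {above(d), clear(d), ready(b), ready(c)}
2. bind(d,b)  →  {above(d), at(b), at(d), clear(d), ready(b), ready(c)}
3. drop(b,b)  →  {above(d), at(d), clear(b), clear(d), ready(b), ready(c)}
optimal plan length = 3; 3 ≤ 4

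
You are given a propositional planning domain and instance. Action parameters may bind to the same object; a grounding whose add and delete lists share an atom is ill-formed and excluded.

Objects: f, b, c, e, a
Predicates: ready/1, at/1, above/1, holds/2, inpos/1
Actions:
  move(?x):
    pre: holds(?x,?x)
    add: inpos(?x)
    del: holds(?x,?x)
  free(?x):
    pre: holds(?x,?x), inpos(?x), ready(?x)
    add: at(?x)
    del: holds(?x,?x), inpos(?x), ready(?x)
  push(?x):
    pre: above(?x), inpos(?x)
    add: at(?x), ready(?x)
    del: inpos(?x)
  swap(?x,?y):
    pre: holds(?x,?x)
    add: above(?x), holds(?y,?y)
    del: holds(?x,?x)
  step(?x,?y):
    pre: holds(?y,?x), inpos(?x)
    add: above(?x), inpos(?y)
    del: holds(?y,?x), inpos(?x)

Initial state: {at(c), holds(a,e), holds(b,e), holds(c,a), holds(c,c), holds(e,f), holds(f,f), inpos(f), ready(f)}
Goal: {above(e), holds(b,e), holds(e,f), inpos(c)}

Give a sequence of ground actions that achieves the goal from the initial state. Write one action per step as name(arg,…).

move(c); swap(f,e); swap(e,f)

1. move(c)  →  {at(c), holds(a,e), holds(b,e), holds(c,a), holds(e,f), holds(f,f), inpos(c), inpos(f), ready(f)}
2. swap(f,e)  →  {above(f), at(c), holds(a,e), holds(b,e), holds(c,a), holds(e,e), holds(e,f), inpos(c), inpos(f), ready(f)}
3. swap(e,f)  →  {above(e), above(f), at(c), holds(a,e), holds(b,e), holds(c,a), holds(e,f), holds(f,f), inpos(c), inpos(f), ready(f)}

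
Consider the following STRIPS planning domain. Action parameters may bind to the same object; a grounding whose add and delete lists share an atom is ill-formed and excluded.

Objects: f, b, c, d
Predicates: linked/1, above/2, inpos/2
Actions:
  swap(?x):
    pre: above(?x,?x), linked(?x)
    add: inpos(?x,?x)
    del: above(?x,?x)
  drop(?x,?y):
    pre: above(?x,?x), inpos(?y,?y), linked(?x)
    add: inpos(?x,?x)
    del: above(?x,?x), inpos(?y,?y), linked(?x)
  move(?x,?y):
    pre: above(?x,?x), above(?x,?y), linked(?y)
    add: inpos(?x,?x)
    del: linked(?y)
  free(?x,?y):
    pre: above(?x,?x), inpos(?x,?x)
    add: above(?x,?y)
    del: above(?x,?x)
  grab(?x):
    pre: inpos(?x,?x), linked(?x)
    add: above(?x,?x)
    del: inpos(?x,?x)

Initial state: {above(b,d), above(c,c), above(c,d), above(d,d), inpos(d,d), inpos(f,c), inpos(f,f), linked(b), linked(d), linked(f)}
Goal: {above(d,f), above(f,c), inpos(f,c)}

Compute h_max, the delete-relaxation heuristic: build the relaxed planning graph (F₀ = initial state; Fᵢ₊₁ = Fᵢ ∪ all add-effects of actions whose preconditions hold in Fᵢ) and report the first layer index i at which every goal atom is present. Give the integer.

2

F0 = init (10 atoms)
F1 = F0 ∪ {above(d,b), above(d,c), above(d,f), above(f,f), inpos(c,c)}  (15 atoms)
F2 = F1 ∪ {above(c,b), above(c,f), above(f,b), above(f,c), above(f,d)}  (20 atoms)
goal ⊆ F2  ⇒  h_max = 2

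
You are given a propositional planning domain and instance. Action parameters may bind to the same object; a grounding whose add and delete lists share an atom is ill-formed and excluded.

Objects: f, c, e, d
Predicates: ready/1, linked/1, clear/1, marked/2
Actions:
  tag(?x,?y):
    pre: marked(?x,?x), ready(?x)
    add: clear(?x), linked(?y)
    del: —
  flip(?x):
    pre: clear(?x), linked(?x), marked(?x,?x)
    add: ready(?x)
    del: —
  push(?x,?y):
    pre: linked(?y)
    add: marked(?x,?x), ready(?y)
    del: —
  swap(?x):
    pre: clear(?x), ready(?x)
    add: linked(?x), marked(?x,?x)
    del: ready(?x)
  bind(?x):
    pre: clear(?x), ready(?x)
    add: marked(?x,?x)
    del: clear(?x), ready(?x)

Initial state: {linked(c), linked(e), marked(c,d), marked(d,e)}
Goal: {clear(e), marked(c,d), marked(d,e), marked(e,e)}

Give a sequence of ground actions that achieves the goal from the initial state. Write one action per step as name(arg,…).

push(e,e); tag(e,f)

1. push(e,e)  →  {linked(c), linked(e), marked(c,d), marked(d,e), marked(e,e), ready(e)}
2. tag(e,f)  →  {clear(e), linked(c), linked(e), linked(f), marked(c,d), marked(d,e), marked(e,e), ready(e)}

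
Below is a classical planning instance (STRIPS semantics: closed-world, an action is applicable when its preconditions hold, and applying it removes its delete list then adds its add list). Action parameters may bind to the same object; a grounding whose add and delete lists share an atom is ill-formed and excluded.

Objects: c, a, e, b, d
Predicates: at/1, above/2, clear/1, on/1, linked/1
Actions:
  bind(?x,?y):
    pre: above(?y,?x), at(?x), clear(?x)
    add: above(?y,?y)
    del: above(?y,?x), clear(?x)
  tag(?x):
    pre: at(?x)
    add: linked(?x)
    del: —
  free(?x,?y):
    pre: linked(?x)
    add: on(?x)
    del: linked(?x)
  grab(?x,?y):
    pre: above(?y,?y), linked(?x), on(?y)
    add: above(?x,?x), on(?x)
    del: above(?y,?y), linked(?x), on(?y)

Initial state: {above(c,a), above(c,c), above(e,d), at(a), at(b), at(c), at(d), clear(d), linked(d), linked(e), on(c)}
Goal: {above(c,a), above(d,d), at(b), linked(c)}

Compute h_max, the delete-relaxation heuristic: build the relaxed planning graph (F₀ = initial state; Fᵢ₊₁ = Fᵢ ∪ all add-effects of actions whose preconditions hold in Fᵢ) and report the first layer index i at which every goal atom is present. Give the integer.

1

F0 = init (11 atoms)
F1 = F0 ∪ {above(d,d), above(e,e), linked(a), linked(b), linked(c), on(d), on(e)}  (18 atoms)
goal ⊆ F1  ⇒  h_max = 1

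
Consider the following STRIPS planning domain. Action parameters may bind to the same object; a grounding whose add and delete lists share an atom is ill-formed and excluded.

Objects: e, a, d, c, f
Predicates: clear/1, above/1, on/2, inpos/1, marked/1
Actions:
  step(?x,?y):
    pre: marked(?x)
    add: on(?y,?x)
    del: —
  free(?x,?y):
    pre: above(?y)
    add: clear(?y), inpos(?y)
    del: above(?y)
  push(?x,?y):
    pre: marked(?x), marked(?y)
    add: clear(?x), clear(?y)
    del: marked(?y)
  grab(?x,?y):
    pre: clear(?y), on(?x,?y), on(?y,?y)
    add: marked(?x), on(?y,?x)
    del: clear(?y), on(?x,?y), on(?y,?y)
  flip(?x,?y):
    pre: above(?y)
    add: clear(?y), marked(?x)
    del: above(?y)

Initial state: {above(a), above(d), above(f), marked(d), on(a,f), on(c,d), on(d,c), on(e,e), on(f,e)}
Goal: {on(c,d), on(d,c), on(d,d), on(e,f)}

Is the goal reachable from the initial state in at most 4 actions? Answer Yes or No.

1. step(d,d)  →  {above(a), above(d), above(f), marked(d), on(a,f), on(c,d), on(d,c), on(d,d), on(e,e), on(f,e)}
2. flip(f,a)  →  {above(d), above(f), clear(a), marked(d), marked(f), on(a,f), on(c,d), on(d,c), on(d,d), on(e,e), on(f,e)}
3. step(f,e)  →  {above(d), above(f), clear(a), marked(d), marked(f), on(a,f), on(c,d), on(d,c), on(d,d), on(e,e), on(e,f), on(f,e)}
optimal plan length = 3; 3 ≤ 4

Yes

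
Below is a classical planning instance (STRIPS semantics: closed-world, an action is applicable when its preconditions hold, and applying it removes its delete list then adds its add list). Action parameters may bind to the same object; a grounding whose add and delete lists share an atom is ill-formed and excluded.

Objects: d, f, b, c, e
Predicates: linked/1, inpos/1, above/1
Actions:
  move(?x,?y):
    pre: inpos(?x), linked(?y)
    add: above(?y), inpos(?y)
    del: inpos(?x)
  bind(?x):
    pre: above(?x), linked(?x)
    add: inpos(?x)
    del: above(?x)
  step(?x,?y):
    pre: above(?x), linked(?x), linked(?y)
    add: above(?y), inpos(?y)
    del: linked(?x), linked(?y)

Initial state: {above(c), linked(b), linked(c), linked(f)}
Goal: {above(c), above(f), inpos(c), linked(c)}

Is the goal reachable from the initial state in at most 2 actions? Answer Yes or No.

No

1. bind(c)  →  {inpos(c), linked(b), linked(c), linked(f)}
2. move(c,f)  →  {above(f), inpos(f), linked(b), linked(c), linked(f)}
3. move(f,c)  →  {above(c), above(f), inpos(c), linked(b), linked(c), linked(f)}
optimal plan length = 3; 3 > 2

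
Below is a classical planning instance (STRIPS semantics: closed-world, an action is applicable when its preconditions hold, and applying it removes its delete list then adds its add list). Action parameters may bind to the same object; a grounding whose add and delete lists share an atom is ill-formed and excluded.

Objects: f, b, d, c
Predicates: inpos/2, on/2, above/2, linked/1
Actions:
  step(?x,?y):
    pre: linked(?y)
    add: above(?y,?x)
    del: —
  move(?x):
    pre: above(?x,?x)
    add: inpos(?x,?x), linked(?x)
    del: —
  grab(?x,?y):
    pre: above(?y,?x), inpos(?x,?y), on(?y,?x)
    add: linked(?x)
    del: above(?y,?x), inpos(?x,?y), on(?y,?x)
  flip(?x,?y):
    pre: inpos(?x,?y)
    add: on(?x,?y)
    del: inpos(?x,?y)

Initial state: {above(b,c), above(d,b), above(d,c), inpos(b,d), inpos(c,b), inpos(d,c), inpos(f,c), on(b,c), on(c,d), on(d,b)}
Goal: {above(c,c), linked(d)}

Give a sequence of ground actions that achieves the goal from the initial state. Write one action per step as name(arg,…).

1. grab(c,b)  →  {above(d,b), above(d,c), inpos(b,d), inpos(d,c), inpos(f,c), linked(c), on(c,d), on(d,b)}
2. step(d,c)  →  {above(c,d), above(d,b), above(d,c), inpos(b,d), inpos(d,c), inpos(f,c), linked(c), on(c,d), on(d,b)}
3. step(c,c)  →  {above(c,c), above(c,d), above(d,b), above(d,c), inpos(b,d), inpos(d,c), inpos(f,c), linked(c), on(c,d), on(d,b)}
4. grab(d,c)  →  {above(c,c), above(d,b), above(d,c), inpos(b,d), inpos(f,c), linked(c), linked(d), on(d,b)}

grab(c,b); step(d,c); step(c,c); grab(d,c)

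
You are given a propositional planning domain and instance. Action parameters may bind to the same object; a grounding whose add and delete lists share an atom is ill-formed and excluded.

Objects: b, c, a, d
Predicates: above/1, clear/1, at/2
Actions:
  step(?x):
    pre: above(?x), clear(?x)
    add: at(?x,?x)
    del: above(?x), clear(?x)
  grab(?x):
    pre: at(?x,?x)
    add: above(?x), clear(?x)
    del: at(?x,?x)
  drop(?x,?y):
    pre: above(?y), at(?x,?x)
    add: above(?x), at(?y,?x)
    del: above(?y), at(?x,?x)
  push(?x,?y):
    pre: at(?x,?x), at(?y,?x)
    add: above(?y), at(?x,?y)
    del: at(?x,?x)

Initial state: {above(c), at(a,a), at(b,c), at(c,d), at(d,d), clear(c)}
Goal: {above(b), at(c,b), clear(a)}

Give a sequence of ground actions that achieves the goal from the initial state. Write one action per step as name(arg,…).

1. step(c)  →  {at(a,a), at(b,c), at(c,c), at(c,d), at(d,d)}
2. grab(a)  →  {above(a), at(b,c), at(c,c), at(c,d), at(d,d), clear(a)}
3. push(c,b)  →  {above(a), above(b), at(b,c), at(c,b), at(c,d), at(d,d), clear(a)}

step(c); grab(a); push(c,b)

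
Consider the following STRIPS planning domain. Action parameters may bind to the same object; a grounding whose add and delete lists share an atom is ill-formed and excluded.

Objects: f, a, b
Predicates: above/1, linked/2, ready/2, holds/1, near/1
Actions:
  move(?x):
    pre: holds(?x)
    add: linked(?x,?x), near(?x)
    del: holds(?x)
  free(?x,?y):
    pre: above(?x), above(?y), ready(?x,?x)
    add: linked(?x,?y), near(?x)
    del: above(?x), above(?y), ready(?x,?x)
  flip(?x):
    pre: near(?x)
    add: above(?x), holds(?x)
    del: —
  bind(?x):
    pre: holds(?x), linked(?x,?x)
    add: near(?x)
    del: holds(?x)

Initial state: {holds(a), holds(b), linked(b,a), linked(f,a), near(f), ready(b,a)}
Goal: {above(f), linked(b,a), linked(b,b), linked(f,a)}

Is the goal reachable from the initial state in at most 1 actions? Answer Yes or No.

1. move(b)  →  {holds(a), linked(b,a), linked(b,b), linked(f,a), near(b), near(f), ready(b,a)}
2. flip(f)  →  {above(f), holds(a), holds(f), linked(b,a), linked(b,b), linked(f,a), near(b), near(f), ready(b,a)}
optimal plan length = 2; 2 > 1

No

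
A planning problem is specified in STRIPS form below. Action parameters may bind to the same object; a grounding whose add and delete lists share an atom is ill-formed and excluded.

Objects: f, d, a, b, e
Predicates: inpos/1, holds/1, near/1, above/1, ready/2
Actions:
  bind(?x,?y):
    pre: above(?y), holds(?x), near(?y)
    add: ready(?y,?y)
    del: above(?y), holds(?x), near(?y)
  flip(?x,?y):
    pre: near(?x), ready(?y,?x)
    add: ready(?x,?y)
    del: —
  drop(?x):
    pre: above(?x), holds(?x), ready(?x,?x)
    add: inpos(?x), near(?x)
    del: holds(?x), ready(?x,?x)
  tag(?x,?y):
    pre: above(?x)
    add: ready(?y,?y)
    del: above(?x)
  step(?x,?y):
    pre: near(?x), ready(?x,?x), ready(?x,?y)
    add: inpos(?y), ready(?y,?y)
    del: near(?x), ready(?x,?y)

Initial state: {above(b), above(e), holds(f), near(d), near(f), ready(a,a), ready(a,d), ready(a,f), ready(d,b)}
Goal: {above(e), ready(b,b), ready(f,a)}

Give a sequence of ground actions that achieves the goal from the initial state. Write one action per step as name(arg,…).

flip(f,a); tag(b,b)

1. flip(f,a)  →  {above(b), above(e), holds(f), near(d), near(f), ready(a,a), ready(a,d), ready(a,f), ready(d,b), ready(f,a)}
2. tag(b,b)  →  {above(e), holds(f), near(d), near(f), ready(a,a), ready(a,d), ready(a,f), ready(b,b), ready(d,b), ready(f,a)}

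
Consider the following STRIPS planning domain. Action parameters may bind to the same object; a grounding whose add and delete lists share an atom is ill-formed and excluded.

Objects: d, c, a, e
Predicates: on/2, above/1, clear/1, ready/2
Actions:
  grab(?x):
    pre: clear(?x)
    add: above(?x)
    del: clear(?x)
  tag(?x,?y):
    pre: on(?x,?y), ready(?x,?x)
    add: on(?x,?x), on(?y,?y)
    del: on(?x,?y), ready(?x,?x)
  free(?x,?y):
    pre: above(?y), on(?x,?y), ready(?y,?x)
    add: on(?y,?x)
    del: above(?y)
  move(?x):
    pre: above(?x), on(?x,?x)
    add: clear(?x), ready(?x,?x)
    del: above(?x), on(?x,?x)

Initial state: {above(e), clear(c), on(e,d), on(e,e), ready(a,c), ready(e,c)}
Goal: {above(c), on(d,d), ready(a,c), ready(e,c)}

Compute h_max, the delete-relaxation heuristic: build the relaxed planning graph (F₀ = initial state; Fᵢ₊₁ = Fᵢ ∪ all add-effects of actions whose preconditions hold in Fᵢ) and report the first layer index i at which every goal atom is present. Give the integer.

2

F0 = init (6 atoms)
F1 = F0 ∪ {above(c), clear(e), ready(e,e)}  (9 atoms)
F2 = F1 ∪ {on(d,d)}  (10 atoms)
goal ⊆ F2  ⇒  h_max = 2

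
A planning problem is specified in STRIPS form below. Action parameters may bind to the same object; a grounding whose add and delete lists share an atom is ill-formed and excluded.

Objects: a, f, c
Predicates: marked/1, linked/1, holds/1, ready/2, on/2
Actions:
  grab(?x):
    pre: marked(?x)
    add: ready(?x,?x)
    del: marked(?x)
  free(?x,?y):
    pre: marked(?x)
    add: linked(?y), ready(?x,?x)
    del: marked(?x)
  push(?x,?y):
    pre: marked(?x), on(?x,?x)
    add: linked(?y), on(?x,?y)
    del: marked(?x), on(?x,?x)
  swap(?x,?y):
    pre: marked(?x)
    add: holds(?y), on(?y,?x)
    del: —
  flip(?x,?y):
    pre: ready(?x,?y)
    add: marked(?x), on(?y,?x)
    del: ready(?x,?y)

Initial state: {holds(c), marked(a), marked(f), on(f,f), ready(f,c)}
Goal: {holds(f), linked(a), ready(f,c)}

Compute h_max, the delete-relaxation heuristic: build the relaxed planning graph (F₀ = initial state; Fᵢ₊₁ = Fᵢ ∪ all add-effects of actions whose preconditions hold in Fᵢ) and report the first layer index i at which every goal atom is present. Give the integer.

1

F0 = init (5 atoms)
F1 = F0 ∪ {holds(a), holds(f), linked(a), linked(c), linked(f), on(a,a), on(a,f), on(c,a), on(c,f), on(f,a), on(f,c), ready(a,a), ready(f,f)}  (18 atoms)
goal ⊆ F1  ⇒  h_max = 1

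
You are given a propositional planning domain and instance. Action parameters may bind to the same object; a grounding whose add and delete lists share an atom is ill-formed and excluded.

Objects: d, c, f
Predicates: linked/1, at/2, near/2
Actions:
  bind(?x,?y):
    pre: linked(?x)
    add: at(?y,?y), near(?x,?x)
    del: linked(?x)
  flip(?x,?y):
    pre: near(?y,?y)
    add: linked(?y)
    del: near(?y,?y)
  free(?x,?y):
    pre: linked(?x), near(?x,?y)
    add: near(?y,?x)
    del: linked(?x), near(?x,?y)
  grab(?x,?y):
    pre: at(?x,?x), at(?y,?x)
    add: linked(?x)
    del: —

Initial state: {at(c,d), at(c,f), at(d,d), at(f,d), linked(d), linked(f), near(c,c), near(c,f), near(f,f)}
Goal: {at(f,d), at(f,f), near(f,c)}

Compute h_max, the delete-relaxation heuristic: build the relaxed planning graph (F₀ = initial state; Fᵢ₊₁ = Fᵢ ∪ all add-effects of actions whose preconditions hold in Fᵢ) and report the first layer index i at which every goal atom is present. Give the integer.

F0 = init (9 atoms)
F1 = F0 ∪ {at(c,c), at(f,f), linked(c), near(d,d)}  (13 atoms)
F2 = F1 ∪ {near(f,c)}  (14 atoms)
goal ⊆ F2  ⇒  h_max = 2

2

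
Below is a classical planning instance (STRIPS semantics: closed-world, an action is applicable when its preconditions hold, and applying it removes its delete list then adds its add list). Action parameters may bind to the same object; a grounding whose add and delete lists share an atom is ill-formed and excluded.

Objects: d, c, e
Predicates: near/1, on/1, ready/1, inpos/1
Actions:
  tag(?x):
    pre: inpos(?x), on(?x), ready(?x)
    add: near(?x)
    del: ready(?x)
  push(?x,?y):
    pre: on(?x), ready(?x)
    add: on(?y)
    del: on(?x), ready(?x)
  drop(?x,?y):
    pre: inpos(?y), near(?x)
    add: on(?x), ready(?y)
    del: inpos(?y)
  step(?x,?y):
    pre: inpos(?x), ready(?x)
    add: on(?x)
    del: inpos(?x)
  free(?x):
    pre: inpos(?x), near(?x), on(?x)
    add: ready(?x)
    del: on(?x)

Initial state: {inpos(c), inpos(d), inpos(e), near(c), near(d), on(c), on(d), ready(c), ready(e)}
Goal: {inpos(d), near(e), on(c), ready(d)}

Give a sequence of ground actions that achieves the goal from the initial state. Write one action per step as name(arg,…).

push(c,e); tag(e); drop(c,c); free(d)

1. push(c,e)  →  {inpos(c), inpos(d), inpos(e), near(c), near(d), on(d), on(e), ready(e)}
2. tag(e)  →  {inpos(c), inpos(d), inpos(e), near(c), near(d), near(e), on(d), on(e)}
3. drop(c,c)  →  {inpos(d), inpos(e), near(c), near(d), near(e), on(c), on(d), on(e), ready(c)}
4. free(d)  →  {inpos(d), inpos(e), near(c), near(d), near(e), on(c), on(e), ready(c), ready(d)}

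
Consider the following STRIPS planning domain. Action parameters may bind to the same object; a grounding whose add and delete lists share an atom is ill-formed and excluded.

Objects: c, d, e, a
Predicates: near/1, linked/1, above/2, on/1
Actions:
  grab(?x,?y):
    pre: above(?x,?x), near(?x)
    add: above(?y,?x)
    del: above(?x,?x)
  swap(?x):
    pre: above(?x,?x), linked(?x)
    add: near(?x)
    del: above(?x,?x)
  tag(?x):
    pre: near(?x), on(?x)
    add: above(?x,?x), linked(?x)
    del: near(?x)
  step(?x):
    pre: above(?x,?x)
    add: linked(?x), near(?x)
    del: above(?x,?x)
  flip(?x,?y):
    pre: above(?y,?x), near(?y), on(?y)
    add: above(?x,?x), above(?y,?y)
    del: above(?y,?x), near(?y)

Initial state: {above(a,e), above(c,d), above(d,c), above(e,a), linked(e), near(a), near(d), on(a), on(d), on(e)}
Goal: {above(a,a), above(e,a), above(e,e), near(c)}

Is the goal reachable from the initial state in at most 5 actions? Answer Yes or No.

Yes

1. flip(c,d)  →  {above(a,e), above(c,c), above(c,d), above(d,d), above(e,a), linked(e), near(a), on(a), on(d), on(e)}
2. step(c)  →  {above(a,e), above(c,d), above(d,d), above(e,a), linked(c), linked(e), near(a), near(c), on(a), on(d), on(e)}
3. flip(e,a)  →  {above(a,a), above(c,d), above(d,d), above(e,a), above(e,e), linked(c), linked(e), near(c), on(a), on(d), on(e)}
optimal plan length = 3; 3 ≤ 5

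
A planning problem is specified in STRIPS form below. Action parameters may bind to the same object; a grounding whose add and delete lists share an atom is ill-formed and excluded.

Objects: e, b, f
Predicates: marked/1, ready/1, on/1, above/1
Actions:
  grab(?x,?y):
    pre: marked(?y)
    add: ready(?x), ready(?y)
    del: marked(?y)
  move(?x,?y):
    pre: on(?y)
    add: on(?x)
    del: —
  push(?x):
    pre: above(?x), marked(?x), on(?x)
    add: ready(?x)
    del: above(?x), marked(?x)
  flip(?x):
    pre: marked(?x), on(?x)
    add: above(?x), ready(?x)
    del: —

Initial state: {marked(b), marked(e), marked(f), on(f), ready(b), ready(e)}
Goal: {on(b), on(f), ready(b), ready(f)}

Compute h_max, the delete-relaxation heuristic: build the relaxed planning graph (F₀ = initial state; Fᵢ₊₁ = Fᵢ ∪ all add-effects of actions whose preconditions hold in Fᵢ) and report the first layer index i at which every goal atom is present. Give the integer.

F0 = init (6 atoms)
F1 = F0 ∪ {above(f), on(b), on(e), ready(f)}  (10 atoms)
goal ⊆ F1  ⇒  h_max = 1

1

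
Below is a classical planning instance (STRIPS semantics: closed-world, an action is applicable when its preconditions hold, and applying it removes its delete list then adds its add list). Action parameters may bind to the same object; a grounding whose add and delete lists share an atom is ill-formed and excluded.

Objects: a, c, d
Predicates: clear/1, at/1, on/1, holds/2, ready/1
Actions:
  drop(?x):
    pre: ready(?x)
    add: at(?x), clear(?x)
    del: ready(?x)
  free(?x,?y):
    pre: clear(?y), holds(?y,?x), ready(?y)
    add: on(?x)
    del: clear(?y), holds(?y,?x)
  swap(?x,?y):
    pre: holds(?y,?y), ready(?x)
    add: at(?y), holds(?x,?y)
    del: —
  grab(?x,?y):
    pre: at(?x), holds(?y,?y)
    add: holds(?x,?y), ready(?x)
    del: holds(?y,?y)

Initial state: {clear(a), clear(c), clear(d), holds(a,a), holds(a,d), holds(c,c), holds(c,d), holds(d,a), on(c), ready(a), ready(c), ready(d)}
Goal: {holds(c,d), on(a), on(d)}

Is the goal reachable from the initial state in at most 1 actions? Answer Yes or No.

No

1. free(a,d)  →  {clear(a), clear(c), holds(a,a), holds(a,d), holds(c,c), holds(c,d), on(a), on(c), ready(a), ready(c), ready(d)}
2. free(d,a)  →  {clear(c), holds(a,a), holds(c,c), holds(c,d), on(a), on(c), on(d), ready(a), ready(c), ready(d)}
optimal plan length = 2; 2 > 1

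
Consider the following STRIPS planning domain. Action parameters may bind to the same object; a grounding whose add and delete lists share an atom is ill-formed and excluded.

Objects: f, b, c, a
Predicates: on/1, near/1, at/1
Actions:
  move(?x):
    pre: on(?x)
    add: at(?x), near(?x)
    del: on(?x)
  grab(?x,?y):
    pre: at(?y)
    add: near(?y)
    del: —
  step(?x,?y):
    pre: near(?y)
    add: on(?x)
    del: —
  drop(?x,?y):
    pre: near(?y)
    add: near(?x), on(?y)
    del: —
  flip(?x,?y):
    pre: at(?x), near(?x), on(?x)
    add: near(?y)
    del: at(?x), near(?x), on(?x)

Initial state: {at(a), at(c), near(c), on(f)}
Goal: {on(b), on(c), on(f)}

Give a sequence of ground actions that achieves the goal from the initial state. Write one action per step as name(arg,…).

step(b,c); step(c,c)

1. step(b,c)  →  {at(a), at(c), near(c), on(b), on(f)}
2. step(c,c)  →  {at(a), at(c), near(c), on(b), on(c), on(f)}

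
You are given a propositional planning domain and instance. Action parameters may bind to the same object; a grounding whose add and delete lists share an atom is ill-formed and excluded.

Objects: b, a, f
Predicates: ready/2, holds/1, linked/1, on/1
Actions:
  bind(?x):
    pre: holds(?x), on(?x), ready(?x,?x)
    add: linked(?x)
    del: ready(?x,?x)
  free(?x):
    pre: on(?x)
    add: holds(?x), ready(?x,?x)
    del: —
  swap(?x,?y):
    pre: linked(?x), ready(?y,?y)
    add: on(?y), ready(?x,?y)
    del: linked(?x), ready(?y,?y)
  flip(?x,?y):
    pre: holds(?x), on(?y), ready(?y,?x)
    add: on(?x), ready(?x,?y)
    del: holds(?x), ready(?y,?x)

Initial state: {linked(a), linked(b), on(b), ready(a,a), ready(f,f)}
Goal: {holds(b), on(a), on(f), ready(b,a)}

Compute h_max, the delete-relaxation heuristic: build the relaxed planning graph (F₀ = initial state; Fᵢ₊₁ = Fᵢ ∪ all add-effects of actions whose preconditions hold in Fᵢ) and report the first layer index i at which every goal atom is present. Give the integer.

F0 = init (5 atoms)
F1 = F0 ∪ {holds(b), on(a), on(f), ready(a,f), ready(b,a), ready(b,b), ready(b,f)}  (12 atoms)
goal ⊆ F1  ⇒  h_max = 1

1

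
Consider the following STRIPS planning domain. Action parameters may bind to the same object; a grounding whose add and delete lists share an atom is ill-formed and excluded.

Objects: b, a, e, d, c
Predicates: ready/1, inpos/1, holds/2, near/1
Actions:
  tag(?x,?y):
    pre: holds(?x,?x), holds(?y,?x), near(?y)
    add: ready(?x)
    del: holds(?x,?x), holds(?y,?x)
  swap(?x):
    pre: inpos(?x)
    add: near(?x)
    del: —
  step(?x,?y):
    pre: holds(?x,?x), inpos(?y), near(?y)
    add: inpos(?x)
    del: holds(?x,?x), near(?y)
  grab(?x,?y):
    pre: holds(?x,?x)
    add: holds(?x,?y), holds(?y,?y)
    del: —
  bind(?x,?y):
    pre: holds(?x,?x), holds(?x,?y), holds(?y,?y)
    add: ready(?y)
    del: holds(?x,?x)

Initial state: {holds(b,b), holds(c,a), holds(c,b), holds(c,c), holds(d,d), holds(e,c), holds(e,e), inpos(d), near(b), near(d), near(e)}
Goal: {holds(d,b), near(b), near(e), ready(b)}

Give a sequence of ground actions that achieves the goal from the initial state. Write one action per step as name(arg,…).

tag(b,b); grab(d,b)

1. tag(b,b)  →  {holds(c,a), holds(c,b), holds(c,c), holds(d,d), holds(e,c), holds(e,e), inpos(d), near(b), near(d), near(e), ready(b)}
2. grab(d,b)  →  {holds(b,b), holds(c,a), holds(c,b), holds(c,c), holds(d,b), holds(d,d), holds(e,c), holds(e,e), inpos(d), near(b), near(d), near(e), ready(b)}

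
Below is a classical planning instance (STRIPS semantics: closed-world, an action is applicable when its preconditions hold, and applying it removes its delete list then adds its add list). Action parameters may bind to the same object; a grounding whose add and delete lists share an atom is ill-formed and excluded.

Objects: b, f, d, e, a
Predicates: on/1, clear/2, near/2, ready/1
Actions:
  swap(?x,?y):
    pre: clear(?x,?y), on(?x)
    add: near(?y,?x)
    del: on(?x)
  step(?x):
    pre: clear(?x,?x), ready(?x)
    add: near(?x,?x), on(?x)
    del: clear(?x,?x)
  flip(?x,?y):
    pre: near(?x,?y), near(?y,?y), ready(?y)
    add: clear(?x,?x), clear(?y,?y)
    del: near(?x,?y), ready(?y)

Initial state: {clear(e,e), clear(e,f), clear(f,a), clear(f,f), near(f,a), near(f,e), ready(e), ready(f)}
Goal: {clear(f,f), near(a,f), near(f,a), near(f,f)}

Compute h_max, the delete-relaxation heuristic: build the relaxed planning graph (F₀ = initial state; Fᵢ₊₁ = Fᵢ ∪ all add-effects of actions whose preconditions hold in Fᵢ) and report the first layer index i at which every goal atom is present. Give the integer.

2

F0 = init (8 atoms)
F1 = F0 ∪ {near(e,e), near(f,f), on(e), on(f)}  (12 atoms)
F2 = F1 ∪ {near(a,f)}  (13 atoms)
goal ⊆ F2  ⇒  h_max = 2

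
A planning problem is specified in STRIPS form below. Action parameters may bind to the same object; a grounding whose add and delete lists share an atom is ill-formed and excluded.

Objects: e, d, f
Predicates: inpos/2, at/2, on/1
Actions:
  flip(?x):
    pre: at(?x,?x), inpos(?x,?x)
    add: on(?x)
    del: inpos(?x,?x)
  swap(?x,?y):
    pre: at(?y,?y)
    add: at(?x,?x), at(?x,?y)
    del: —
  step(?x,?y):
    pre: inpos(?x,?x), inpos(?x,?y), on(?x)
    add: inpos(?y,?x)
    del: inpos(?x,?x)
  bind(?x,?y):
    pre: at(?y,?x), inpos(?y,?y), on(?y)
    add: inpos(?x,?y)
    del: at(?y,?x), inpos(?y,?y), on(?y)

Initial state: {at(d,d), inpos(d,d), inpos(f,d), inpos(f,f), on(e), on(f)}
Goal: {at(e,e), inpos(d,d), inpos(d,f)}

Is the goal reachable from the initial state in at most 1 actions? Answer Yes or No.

1. swap(e,d)  →  {at(d,d), at(e,d), at(e,e), inpos(d,d), inpos(f,d), inpos(f,f), on(e), on(f)}
2. step(f,d)  →  {at(d,d), at(e,d), at(e,e), inpos(d,d), inpos(d,f), inpos(f,d), on(e), on(f)}
optimal plan length = 2; 2 > 1

No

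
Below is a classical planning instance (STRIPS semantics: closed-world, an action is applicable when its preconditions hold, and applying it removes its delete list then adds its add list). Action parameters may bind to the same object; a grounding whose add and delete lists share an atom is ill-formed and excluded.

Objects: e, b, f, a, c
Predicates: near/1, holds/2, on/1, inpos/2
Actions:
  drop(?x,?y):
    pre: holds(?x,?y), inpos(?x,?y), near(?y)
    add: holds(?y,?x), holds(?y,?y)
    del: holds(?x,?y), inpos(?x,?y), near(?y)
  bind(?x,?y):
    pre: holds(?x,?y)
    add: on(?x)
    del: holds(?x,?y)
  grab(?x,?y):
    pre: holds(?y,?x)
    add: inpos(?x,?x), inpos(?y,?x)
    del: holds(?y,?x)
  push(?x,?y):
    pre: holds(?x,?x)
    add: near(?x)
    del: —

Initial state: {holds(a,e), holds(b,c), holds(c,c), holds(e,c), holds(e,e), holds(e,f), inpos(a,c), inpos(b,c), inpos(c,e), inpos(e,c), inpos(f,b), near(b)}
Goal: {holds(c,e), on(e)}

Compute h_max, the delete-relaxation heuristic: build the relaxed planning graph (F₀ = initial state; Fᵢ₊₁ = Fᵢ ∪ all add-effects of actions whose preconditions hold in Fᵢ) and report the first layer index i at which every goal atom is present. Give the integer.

2

F0 = init (12 atoms)
F1 = F0 ∪ {inpos(a,e), inpos(c,c), inpos(e,e), inpos(e,f), inpos(f,f), near(c), near(e), on(a), on(b), on(c), on(e)}  (23 atoms)
F2 = F1 ∪ {holds(c,b), holds(c,e), holds(e,a)}  (26 atoms)
goal ⊆ F2  ⇒  h_max = 2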